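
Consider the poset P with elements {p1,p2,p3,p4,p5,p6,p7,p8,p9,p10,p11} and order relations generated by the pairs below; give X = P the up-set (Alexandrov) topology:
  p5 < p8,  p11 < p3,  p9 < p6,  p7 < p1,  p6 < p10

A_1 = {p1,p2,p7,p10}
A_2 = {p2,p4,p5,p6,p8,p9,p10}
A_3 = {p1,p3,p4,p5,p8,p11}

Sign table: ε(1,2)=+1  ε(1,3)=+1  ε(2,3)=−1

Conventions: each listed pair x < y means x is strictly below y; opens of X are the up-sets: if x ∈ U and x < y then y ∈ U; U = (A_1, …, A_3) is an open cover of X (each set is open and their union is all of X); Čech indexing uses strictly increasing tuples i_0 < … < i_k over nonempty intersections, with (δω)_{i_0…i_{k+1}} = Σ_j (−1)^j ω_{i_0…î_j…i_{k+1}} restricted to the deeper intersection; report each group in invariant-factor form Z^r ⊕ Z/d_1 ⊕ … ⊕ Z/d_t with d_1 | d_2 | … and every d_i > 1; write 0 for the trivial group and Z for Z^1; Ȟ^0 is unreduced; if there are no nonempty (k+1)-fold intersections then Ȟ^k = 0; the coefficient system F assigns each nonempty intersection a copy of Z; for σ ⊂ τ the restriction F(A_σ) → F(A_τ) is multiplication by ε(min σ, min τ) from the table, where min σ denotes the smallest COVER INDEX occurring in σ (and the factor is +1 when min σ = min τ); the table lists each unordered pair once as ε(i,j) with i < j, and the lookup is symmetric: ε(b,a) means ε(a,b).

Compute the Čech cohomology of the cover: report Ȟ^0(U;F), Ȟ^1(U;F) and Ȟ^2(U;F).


nerve simplices:
  A12={p2,p10} A13={p1} A23={p4,p5,p8}
C dims 3,3; δ0: rk 3, SNF 1^2·2
degree 0: 3−3−0 = 0 → Ȟ^0 ≅ 0
degree 1: 3−0−3 = 0 plus torsion [2] → Ȟ^1 ≅ Z/2
degree 2: 0−0−0 = 0 → Ȟ^2 ≅ 0

Ȟ^0 = 0, Ȟ^1 = Z/2, Ȟ^2 = 0


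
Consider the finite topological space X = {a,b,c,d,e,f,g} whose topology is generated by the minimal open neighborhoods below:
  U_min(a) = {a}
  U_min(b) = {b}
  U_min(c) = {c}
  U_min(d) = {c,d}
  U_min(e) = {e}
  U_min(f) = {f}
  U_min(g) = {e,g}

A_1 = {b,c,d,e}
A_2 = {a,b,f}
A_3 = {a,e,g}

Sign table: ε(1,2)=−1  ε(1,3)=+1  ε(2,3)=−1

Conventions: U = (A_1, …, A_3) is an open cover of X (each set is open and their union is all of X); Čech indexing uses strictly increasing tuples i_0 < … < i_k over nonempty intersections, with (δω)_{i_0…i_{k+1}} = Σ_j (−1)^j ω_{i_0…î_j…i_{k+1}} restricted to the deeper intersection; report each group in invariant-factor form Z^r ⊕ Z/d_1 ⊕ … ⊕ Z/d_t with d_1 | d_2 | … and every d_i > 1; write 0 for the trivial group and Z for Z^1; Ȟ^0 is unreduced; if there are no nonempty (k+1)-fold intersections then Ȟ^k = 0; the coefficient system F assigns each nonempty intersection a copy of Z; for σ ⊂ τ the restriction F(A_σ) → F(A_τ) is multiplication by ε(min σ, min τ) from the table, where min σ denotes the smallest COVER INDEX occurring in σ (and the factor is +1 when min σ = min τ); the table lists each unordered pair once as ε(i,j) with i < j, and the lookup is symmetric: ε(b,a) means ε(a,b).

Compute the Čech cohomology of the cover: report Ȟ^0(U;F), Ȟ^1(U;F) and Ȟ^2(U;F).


Ȟ^0 = Z,  Ȟ^1 = Z,  Ȟ^2 = 0

nerve simplices:
  A12={b} A13={e} A23={a}
C dims 3,3; δ0: rk 2, SNF 1^2
degree 0: 3−2−0 = 1 → Ȟ^0 ≅ Z
degree 1: 3−0−2 = 1 → Ȟ^1 ≅ Z
degree 2: 0−0−0 = 0 → Ȟ^2 ≅ 0


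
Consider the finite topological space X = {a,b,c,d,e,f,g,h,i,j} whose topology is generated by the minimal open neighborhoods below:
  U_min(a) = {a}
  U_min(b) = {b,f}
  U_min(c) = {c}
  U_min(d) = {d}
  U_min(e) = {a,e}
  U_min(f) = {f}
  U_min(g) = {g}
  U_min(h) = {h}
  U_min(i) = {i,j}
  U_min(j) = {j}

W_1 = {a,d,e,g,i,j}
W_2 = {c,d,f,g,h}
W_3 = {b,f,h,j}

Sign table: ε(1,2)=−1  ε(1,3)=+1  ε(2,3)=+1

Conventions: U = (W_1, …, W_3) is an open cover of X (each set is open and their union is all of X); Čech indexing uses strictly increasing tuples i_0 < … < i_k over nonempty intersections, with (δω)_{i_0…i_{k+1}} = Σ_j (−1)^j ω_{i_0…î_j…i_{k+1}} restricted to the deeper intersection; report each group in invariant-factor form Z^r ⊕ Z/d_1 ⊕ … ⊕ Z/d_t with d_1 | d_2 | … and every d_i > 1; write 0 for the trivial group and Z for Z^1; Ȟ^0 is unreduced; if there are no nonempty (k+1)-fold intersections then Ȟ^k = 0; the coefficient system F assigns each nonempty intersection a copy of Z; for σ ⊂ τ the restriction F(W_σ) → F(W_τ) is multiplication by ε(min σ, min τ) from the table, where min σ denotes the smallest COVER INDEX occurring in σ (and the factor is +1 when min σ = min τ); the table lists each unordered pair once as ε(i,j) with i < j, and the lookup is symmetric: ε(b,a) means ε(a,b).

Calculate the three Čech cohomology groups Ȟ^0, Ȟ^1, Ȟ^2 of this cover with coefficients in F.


Ȟ^0(U;F) ≅ 0, Ȟ^1(U;F) ≅ Z/2, Ȟ^2(U;F) ≅ 0

nerve of the cover:
  W12={d,g} W13={j} W23={f,h}
C dims 3,3; δ0: rk 3, SNF 1^2·2
Ȟ^0 = (3 − 3) − 0 = 0, so Ȟ^0 ≅ 0
Ȟ^1 = (3 − 0) − 3 = 0 plus torsion [2], so Ȟ^1 ≅ Z/2
Ȟ^2 = (0 − 0) − 0 = 0, so Ȟ^2 ≅ 0


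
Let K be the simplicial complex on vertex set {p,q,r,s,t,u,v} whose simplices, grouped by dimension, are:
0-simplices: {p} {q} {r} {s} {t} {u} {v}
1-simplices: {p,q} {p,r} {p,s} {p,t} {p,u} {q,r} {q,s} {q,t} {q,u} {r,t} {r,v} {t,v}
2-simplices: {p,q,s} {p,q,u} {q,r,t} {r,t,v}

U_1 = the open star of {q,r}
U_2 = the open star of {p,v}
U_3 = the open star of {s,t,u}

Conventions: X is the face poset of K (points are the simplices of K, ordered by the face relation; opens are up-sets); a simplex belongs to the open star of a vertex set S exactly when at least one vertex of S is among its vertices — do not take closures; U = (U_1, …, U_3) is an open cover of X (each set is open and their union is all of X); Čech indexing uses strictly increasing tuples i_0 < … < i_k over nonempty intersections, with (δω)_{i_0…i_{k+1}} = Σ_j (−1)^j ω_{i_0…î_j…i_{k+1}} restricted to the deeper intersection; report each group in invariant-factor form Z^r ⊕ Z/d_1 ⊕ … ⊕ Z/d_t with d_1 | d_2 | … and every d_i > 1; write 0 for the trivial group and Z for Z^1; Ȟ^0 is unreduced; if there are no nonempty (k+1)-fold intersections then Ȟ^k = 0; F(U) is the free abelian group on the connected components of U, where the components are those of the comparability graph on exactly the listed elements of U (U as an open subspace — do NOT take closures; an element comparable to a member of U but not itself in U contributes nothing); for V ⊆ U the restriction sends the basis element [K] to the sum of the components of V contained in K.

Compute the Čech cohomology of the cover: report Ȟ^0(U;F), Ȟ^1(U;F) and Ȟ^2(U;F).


cover nerve:
  U1={{q},{r},{p,q},{p,r},{q,r},{q,s},{q,t},{q,u},{r,t},{r,v},{p,q,s},{p,q,u},{q,r,t},{r,t,v}} U2={{p},{v},{p,q},{p,r},{p,s},{p,t},{p,u},{r,v},{t,v},{p,q,s},{p,q,u},{r,t,v}} U3={{s},{t},{u},{p,s},{p,t},{p,u},{q,s},{q,t},{q,u},{r,t},{t,v},{p,q,s},{p,q,u},{q,r,t},{r,t,v}}
  U12={{p,q},{p,r},{r,v},{p,q,s},{p,q,u},{r,t,v}} U13={{q,s},{q,t},{q,u},{r,t},{p,q,s},{p,q,u},{q,r,t},{r,t,v}} U23={{p,s},{p,t},{p,u},{t,v},{p,q,s},{p,q,u},{r,t,v}}
  U123={{p,q,s},{p,q,u},{r,t,v}}
components per intersection:
  U1: {{q},{r},{p,q},{p,r},{q,r},{q,s},{q,t},{q,u},{r,t},{r,v},{p,q,s},{p,q,u},{q,r,t},{r,t,v}}
  U2: {{p},{p,q},{p,r},{p,s},{p,t},{p,u},{p,q,s},{p,q,u}} {{v},{r,v},{t,v},{r,t,v}}
  U3: {{s},{p,s},{q,s},{p,q,s}} {{t},{p,t},{q,t},{r,t},{t,v},{q,r,t},{r,t,v}} {{u},{p,u},{q,u},{p,q,u}}
  U12: {{p,q},{p,q,s},{p,q,u}} {{p,r}} {{r,v},{r,t,v}}
  U13: {{q,s},{p,q,s}} {{q,t},{r,t},{q,r,t},{r,t,v}} {{q,u},{p,q,u}}
  U23: {{p,s},{p,q,s}} {{p,t}} {{p,u},{p,q,u}} {{t,v},{r,t,v}}
  U123: {{p,q,s}} {{p,q,u}} {{r,t,v}}
C dims 6,10,3; δ0: rk 5, SNF 1^5; δ1: rk 3, SNF 1^3
Ȟ^0: (6−5)−0=1 ⇒ Z
Ȟ^1: (10−3)−5=2 ⇒ Z^2
Ȟ^2: (3−0)−3=0 ⇒ 0

Ȟ^0(U;F) ≅ Z; Ȟ^1(U;F) ≅ Z^2; Ȟ^2(U;F) ≅ 0


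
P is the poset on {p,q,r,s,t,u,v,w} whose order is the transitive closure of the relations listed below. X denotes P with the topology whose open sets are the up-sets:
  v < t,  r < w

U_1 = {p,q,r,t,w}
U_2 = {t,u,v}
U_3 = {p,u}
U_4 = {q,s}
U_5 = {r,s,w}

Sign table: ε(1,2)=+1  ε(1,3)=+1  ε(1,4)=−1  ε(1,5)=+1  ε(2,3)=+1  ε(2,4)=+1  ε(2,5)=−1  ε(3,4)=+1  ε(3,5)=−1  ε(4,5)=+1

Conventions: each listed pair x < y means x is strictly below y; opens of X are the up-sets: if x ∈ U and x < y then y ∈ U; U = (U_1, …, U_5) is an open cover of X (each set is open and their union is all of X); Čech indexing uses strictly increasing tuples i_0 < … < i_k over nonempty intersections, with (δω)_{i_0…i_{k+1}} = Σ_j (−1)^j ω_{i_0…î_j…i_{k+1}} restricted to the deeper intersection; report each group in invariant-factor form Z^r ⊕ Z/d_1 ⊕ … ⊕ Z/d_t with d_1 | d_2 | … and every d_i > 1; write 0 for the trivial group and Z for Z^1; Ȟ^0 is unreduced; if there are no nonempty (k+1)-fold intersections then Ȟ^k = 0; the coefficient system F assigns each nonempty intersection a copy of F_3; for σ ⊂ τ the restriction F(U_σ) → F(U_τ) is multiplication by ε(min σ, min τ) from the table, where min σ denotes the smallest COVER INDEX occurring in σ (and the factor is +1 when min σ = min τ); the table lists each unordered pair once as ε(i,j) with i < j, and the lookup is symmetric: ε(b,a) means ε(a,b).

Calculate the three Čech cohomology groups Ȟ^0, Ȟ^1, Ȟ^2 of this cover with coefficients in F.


cover nerve:
  U12={t} U13={p} U14={q} U15={r,w} U23={u} U45={s}
C dims 5,6; δ0: rk_F3 5
Ȟ^0: (5−5)−0=0 ⇒ 0
Ȟ^1: (6−0)−5=1 ⇒ Z/3
Ȟ^2: (0−0)−0=0 ⇒ 0

Ȟ^0 ≅ 0, Ȟ^1 ≅ Z/3, Ȟ^2 ≅ 0


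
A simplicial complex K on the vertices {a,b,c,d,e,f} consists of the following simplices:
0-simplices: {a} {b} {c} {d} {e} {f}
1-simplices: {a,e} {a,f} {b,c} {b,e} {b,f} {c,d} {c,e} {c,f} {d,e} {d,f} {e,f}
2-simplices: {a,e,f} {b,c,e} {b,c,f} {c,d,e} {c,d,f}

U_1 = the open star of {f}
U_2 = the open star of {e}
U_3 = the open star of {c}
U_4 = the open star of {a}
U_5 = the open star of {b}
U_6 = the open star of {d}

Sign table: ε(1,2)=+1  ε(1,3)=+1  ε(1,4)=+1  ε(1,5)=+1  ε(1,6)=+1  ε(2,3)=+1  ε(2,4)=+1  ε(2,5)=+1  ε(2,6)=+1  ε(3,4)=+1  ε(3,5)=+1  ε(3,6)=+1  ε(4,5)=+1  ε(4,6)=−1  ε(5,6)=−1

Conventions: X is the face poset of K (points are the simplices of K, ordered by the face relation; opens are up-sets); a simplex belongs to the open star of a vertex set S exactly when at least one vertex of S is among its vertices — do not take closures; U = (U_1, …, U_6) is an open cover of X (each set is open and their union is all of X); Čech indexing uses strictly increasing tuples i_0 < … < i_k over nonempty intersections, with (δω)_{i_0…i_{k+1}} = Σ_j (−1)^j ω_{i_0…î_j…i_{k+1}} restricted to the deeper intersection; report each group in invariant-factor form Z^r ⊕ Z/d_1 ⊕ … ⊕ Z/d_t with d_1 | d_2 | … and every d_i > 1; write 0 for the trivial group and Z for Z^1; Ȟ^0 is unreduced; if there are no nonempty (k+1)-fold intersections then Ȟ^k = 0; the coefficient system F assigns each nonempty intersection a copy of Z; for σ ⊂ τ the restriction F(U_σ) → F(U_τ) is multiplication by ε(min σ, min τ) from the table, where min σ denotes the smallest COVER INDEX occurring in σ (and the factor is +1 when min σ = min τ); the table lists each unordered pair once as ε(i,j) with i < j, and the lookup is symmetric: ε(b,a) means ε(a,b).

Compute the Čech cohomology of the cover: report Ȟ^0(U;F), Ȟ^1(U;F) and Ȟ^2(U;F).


Ȟ^0(U;F) ≅ Z,  Ȟ^1(U;F) ≅ Z,  Ȟ^2(U;F) ≅ 0

nerve of the cover:
  U1={{f},{a,f},{b,f},{c,f},{d,f},{e,f},{a,e,f},{b,c,f},{c,d,f}} U2={{e},{a,e},{b,e},{c,e},{d,e},{e,f},{a,e,f},{b,c,e},{c,d,e}} U3={{c},{b,c},{c,d},{c,e},{c,f},{b,c,e},{b,c,f},{c,d,e},{c,d,f}} U4={{a},{a,e},{a,f},{a,e,f}} U5={{b},{b,c},{b,e},{b,f},{b,c,e},{b,c,f}} U6={{d},{c,d},{d,e},{d,f},{c,d,e},{c,d,f}}
  U12={{e,f},{a,e,f}} U13={{c,f},{b,c,f},{c,d,f}} U14={{a,f},{a,e,f}} U15={{b,f},{b,c,f}} U16={{d,f},{c,d,f}} U23={{c,e},{b,c,e},{c,d,e}} U24={{a,e},{a,e,f}} U25={{b,e},{b,c,e}} U26={{d,e},{c,d,e}} U35={{b,c},{b,c,e},{b,c,f}} U36={{c,d},{c,d,e},{c,d,f}}
  U124={{a,e,f}} U135={{b,c,f}} U136={{c,d,f}} U235={{b,c,e}} U236={{c,d,e}}
C dims 6,11,5; δ0: rk 5, SNF 1^5; δ1: rk 5, SNF 1^5
Ȟ^0 = (6 − 5) − 0 = 1, so Ȟ^0 ≅ Z
Ȟ^1 = (11 − 5) − 5 = 1, so Ȟ^1 ≅ Z
Ȟ^2 = (5 − 0) − 5 = 0, so Ȟ^2 ≅ 0


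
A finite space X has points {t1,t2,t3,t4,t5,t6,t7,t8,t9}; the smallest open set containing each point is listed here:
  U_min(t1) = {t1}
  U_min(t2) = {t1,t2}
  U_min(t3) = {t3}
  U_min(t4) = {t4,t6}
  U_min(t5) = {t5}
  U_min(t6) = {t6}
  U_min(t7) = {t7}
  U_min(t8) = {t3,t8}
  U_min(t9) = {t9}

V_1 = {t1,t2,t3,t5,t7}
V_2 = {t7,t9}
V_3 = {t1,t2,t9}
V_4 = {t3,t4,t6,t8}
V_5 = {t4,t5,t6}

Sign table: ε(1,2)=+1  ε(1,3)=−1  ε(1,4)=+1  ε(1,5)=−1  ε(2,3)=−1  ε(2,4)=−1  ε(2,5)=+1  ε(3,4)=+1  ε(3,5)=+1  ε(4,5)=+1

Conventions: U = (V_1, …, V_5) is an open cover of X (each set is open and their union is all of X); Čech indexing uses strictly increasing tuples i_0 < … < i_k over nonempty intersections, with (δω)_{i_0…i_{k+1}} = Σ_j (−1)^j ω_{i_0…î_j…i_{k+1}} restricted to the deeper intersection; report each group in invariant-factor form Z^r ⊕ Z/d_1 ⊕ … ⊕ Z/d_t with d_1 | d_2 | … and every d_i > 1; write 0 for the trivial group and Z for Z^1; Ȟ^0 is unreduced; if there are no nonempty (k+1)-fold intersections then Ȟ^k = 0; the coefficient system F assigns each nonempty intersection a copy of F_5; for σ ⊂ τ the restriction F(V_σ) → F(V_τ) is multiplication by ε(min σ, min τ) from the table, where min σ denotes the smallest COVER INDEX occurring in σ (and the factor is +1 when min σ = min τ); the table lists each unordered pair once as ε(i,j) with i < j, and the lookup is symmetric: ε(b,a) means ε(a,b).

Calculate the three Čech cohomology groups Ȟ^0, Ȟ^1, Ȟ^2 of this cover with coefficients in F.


nerve simplices:
  V12={t7} V13={t1,t2} V14={t3} V15={t5} V23={t9} V45={t4,t6}
C dims 5,6; δ0: rk_F5 5
degree 0: 5−5−0 = 0 → Ȟ^0 ≅ 0
degree 1: 6−0−5 = 1 → Ȟ^1 ≅ Z/5
degree 2: 0−0−0 = 0 → Ȟ^2 ≅ 0

Ȟ^0 ≅ 0, Ȟ^1 ≅ Z/5 and Ȟ^2 ≅ 0


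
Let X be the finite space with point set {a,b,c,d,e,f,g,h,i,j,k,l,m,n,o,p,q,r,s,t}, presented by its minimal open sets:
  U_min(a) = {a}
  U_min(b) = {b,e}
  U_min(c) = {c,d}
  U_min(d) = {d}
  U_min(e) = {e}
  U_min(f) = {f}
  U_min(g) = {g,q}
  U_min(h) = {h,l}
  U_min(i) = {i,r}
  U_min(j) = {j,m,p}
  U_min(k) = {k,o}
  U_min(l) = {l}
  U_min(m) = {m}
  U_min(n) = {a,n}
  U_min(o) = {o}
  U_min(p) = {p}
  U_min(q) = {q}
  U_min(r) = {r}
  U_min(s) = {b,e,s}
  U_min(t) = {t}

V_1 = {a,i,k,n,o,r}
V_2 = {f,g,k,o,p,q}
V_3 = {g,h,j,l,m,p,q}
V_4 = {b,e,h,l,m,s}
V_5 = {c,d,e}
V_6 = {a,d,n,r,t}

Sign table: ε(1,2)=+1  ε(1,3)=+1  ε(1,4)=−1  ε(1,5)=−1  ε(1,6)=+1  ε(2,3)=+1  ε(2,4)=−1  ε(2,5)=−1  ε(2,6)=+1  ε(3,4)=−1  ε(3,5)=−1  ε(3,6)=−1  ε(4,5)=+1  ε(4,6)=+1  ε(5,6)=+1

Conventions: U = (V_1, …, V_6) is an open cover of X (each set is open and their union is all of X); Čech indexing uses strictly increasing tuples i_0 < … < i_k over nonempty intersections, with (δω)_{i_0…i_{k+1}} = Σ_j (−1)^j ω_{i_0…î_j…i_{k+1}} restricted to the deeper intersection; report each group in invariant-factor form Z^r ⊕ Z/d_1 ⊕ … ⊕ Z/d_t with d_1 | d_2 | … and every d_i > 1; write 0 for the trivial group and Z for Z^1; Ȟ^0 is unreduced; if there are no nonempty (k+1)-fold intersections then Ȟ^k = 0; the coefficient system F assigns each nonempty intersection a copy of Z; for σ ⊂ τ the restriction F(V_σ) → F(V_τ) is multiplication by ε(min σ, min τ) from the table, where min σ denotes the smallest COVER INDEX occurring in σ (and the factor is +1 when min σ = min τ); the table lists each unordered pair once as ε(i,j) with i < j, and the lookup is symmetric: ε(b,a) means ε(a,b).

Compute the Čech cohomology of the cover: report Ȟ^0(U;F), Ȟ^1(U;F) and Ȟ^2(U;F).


Ȟ^0 ≅ 0; Ȟ^1 ≅ Z/2; Ȟ^2 ≅ 0

nerve of the cover:
  V12={k,o} V16={a,n,r} V23={g,p,q} V34={h,l,m} V45={e} V56={d}
C dims 6,6; δ0: rk 6, SNF 1^5·2
Ȟ^0 = (6 − 6) − 0 = 0, so Ȟ^0 ≅ 0
Ȟ^1 = (6 − 0) − 6 = 0 plus torsion [2], so Ȟ^1 ≅ Z/2
Ȟ^2 = (0 − 0) − 0 = 0, so Ȟ^2 ≅ 0


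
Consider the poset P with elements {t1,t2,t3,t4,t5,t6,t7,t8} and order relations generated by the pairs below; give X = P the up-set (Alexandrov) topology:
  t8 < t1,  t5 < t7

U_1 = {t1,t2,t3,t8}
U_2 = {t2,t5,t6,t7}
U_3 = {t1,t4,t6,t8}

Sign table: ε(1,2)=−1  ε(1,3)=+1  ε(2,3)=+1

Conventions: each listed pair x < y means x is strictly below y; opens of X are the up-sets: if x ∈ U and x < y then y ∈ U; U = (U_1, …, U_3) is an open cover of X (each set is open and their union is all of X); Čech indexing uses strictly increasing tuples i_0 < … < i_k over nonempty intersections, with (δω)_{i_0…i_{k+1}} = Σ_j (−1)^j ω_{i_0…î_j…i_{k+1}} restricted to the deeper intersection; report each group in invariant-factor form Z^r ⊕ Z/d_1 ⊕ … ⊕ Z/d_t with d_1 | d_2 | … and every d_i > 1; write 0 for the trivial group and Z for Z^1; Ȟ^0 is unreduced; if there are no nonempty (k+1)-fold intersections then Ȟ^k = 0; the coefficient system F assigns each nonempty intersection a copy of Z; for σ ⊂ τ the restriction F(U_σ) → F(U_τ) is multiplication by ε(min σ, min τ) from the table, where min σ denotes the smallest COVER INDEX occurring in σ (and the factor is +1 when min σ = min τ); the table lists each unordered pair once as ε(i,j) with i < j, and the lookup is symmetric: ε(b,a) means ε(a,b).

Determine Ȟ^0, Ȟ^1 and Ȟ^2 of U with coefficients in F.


intersection data:
  U12={t2} U13={t1,t8} U23={t6}
C dims 3,3; δ0: rk 3, SNF 1^2·2
Ȟ^0 = (3 − 3) − 0 = 0, so Ȟ^0 ≅ 0
Ȟ^1 = (3 − 0) − 3 = 0 plus torsion [2], so Ȟ^1 ≅ Z/2
Ȟ^2 = (0 − 0) − 0 = 0, so Ȟ^2 ≅ 0

Ȟ^0(U;F) ≅ 0, Ȟ^1(U;F) ≅ Z/2 and Ȟ^2(U;F) ≅ 0


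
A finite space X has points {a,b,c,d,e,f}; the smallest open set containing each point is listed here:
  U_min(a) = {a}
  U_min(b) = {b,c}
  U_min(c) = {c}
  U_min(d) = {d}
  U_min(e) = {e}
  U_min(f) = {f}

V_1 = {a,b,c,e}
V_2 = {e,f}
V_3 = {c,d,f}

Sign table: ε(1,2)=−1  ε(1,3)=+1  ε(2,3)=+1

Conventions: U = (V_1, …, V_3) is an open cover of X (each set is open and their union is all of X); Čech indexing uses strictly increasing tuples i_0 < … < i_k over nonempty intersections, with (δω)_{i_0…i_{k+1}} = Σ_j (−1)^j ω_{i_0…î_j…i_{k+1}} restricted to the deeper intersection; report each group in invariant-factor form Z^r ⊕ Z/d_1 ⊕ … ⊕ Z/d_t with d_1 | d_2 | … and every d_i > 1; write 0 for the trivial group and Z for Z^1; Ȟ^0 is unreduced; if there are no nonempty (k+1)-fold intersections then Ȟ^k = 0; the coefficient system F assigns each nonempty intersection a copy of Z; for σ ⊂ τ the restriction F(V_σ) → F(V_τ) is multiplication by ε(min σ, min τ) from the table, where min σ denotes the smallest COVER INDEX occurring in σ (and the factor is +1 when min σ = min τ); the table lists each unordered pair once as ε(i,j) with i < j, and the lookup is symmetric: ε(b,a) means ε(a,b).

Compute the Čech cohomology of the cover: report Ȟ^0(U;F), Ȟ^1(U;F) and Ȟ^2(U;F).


nonempty overlaps:
  V12={e} V13={c} V23={f}
C dims 3,3; δ0: rk 3, SNF 1^2·2
degree 0: 3−3−0 = 0 → Ȟ^0 ≅ 0
degree 1: 3−0−3 = 0 plus torsion [2] → Ȟ^1 ≅ Z/2
degree 2: 0−0−0 = 0 → Ȟ^2 ≅ 0

Ȟ^0 = 0,  Ȟ^1 = Z/2,  Ȟ^2 = 0


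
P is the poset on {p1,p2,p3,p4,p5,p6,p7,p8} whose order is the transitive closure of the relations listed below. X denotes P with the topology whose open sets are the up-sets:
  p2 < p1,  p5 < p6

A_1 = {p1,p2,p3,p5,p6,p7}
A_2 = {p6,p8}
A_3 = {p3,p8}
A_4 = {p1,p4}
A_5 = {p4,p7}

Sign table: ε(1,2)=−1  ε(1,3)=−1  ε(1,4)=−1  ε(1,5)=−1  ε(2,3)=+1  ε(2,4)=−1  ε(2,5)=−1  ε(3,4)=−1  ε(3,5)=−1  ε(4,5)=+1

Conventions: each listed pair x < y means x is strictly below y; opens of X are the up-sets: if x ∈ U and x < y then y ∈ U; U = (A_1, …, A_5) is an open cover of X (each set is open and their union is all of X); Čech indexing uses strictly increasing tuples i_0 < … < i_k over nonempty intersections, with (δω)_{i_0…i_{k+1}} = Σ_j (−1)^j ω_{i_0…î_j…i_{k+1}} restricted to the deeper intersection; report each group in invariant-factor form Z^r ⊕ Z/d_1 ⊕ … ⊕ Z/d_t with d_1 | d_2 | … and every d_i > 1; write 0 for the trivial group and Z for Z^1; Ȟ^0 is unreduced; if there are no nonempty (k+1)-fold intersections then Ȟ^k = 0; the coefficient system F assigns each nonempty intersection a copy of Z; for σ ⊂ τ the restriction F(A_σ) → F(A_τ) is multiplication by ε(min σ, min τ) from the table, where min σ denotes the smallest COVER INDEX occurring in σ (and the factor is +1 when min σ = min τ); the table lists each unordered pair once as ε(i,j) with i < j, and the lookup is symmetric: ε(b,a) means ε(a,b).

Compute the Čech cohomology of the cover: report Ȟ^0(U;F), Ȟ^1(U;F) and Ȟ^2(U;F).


nerve of the cover:
  A12={p6} A13={p3} A14={p1} A15={p7} A23={p8} A45={p4}
C dims 5,6; δ0: rk 4, SNF 1^4
Ȟ^0 = (5 − 4) − 0 = 1, so Ȟ^0 ≅ Z
Ȟ^1 = (6 − 0) − 4 = 2, so Ȟ^1 ≅ Z^2
Ȟ^2 = (0 − 0) − 0 = 0, so Ȟ^2 ≅ 0

Ȟ^0 ≅ Z; Ȟ^1 ≅ Z^2; Ȟ^2 ≅ 0


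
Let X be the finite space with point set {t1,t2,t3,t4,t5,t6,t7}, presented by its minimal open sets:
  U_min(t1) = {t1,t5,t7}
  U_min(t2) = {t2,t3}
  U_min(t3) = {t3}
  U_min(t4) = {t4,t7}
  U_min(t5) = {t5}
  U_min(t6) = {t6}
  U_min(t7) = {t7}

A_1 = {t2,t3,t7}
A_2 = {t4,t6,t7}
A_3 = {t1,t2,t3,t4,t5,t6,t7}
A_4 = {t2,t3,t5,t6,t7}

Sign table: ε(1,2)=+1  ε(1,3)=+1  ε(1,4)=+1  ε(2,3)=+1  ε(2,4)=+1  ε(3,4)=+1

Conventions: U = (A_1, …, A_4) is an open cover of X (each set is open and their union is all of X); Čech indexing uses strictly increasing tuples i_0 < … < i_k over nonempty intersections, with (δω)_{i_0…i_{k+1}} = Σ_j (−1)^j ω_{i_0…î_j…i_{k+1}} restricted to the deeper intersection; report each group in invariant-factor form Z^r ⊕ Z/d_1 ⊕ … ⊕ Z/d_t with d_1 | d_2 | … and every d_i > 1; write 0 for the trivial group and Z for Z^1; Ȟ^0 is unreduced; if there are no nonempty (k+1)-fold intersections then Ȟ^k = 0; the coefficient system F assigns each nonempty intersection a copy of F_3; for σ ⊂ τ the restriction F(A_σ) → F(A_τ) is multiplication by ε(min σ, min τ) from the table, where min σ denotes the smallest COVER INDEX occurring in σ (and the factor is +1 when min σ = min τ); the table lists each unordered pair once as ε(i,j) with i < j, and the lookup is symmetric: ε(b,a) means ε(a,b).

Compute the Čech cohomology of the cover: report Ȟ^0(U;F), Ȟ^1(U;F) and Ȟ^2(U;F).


Ȟ^0 = Z/3; Ȟ^1 = 0; Ȟ^2 = 0

nonempty intersections:
  A12={t7} A13={t2,t3,t7} A14={t2,t3,t7} A23={t4,t6,t7} A24={t6,t7} A34={t2,t3,t5,t6,t7}
  A123={t7} A124={t7} A134={t2,t3,t7} A234={t6,t7}
  A1234={t7}
C dims 4,6,4,1; δ0: rk_F3 3; δ1: rk_F3 3; δ2: rk_F3 1
Ȟ^0: (4−3)−0=1 ⇒ Z/3
Ȟ^1: (6−3)−3=0 ⇒ 0
Ȟ^2: (4−1)−3=0 ⇒ 0


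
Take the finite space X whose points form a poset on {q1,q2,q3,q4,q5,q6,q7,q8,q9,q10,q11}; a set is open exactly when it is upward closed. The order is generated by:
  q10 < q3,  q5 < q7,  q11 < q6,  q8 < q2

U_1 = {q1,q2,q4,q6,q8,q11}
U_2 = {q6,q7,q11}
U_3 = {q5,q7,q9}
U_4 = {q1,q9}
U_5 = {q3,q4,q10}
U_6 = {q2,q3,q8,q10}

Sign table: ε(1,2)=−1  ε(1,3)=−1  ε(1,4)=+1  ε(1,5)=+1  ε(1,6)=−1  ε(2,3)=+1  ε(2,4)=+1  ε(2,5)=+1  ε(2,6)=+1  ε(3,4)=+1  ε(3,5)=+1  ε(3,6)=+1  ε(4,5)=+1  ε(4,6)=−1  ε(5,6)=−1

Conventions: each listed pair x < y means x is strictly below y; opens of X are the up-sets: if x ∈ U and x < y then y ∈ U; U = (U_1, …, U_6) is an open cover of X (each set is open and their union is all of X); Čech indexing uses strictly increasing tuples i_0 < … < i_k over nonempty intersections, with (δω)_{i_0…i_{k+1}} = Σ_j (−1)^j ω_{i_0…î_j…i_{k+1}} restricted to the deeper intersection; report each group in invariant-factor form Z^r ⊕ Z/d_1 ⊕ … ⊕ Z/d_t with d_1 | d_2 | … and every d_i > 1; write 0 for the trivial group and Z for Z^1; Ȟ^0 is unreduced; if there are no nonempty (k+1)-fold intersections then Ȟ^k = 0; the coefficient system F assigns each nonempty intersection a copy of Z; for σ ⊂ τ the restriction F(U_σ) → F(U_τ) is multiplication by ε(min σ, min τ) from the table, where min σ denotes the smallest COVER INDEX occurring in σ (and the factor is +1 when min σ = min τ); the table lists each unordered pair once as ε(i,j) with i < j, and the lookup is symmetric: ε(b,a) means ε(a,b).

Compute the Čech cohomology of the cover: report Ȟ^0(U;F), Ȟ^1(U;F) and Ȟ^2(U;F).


nonempty overlaps:
  U12={q6,q11} U14={q1} U15={q4} U16={q2,q8} U23={q7} U34={q9} U56={q3,q10}
C dims 6,7; δ0: rk 6, SNF 1^5·2
degree 0: 6−6−0 = 0 → Ȟ^0 ≅ 0
degree 1: 7−0−6 = 1 plus torsion [2] → Ȟ^1 ≅ Z ⊕ Z/2
degree 2: 0−0−0 = 0 → Ȟ^2 ≅ 0

Ȟ^0(U;F) ≅ 0, Ȟ^1(U;F) ≅ Z ⊕ Z/2, Ȟ^2(U;F) ≅ 0


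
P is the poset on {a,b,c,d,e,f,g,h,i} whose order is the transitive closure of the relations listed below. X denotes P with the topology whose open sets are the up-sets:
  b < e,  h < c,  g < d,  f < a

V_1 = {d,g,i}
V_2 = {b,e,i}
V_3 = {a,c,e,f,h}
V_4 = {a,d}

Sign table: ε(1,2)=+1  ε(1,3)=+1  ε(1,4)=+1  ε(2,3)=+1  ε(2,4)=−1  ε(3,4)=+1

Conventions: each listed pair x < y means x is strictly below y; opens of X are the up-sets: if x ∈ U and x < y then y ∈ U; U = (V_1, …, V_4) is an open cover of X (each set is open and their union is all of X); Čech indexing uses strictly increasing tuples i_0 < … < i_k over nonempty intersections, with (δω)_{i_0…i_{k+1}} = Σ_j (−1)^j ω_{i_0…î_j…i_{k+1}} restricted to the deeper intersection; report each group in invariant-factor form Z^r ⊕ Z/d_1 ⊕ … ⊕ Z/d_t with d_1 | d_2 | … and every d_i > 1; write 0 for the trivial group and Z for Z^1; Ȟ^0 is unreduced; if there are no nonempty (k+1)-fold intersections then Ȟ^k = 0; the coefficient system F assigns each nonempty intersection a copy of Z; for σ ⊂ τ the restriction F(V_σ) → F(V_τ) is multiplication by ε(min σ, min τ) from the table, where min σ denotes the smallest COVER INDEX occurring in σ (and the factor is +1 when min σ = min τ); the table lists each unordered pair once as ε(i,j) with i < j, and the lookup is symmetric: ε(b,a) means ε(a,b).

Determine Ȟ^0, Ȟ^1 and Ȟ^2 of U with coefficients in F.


Ȟ^0(U;F) ≅ Z, Ȟ^1(U;F) ≅ Z and Ȟ^2(U;F) ≅ 0

nerve of the cover:
  V12={i} V14={d} V23={e} V34={a}
C dims 4,4; δ0: rk 3, SNF 1^3
Ȟ^0 = (4 − 3) − 0 = 1, so Ȟ^0 ≅ Z
Ȟ^1 = (4 − 0) − 3 = 1, so Ȟ^1 ≅ Z
Ȟ^2 = (0 − 0) − 0 = 0, so Ȟ^2 ≅ 0


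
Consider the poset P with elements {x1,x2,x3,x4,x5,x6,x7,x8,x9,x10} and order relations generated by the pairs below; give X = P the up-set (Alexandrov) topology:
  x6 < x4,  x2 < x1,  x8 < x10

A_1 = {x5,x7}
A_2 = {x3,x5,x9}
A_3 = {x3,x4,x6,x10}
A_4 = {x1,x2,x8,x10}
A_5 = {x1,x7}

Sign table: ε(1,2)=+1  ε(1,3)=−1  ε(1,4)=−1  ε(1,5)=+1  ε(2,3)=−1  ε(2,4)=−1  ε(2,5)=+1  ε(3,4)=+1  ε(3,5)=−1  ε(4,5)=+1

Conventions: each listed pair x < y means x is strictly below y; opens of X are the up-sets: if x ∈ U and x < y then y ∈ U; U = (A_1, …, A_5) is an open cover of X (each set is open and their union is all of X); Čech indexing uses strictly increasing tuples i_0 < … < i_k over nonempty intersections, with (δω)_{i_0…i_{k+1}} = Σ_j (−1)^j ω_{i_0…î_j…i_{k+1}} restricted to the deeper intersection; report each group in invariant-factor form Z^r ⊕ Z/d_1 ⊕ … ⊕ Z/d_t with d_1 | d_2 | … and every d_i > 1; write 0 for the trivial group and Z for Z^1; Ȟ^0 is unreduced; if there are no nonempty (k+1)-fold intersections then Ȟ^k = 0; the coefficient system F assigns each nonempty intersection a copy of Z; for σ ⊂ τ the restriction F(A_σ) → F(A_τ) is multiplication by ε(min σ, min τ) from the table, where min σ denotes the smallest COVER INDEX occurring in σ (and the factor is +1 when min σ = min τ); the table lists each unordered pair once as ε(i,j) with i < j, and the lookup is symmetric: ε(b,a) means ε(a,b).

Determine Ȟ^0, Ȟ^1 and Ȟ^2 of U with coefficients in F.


nerve of the cover:
  A12={x5} A15={x7} A23={x3} A34={x10} A45={x1}
C dims 5,5; δ0: rk 5, SNF 1^4·2
Ȟ^0 = (5 − 5) − 0 = 0, so Ȟ^0 ≅ 0
Ȟ^1 = (5 − 0) − 5 = 0 plus torsion [2], so Ȟ^1 ≅ Z/2
Ȟ^2 = (0 − 0) − 0 = 0, so Ȟ^2 ≅ 0

Ȟ^0 = 0, Ȟ^1 = Z/2, Ȟ^2 = 0


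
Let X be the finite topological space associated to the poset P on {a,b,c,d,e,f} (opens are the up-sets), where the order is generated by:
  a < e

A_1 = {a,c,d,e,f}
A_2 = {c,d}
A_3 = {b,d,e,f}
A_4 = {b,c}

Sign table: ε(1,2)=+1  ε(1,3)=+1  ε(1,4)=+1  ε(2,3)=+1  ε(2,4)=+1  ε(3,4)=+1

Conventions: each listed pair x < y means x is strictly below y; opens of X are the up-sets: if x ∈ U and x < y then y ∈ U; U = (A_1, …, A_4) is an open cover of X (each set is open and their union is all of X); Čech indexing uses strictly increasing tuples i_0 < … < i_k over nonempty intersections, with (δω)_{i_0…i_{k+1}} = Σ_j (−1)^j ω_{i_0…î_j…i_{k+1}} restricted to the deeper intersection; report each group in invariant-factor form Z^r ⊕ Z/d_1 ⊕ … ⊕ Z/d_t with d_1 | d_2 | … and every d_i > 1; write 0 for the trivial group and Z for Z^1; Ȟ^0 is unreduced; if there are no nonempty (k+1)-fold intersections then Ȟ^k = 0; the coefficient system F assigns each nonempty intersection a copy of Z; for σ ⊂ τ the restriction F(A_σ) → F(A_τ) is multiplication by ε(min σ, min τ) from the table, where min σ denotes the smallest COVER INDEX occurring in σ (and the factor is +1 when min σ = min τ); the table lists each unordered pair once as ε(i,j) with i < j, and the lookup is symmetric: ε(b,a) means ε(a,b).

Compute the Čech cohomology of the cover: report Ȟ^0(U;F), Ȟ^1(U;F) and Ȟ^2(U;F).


nonempty overlaps:
  A12={c,d} A13={d,e,f} A14={c} A23={d} A24={c} A34={b}
  A123={d} A124={c}
C dims 4,6,2; δ0: rk 3, SNF 1^3; δ1: rk 2, SNF 1^2
degree 0: 4−3−0 = 1 → Ȟ^0 ≅ Z
degree 1: 6−2−3 = 1 → Ȟ^1 ≅ Z
degree 2: 2−0−2 = 0 → Ȟ^2 ≅ 0

Ȟ^0(U;F) ≅ Z, Ȟ^1(U;F) ≅ Z and Ȟ^2(U;F) ≅ 0


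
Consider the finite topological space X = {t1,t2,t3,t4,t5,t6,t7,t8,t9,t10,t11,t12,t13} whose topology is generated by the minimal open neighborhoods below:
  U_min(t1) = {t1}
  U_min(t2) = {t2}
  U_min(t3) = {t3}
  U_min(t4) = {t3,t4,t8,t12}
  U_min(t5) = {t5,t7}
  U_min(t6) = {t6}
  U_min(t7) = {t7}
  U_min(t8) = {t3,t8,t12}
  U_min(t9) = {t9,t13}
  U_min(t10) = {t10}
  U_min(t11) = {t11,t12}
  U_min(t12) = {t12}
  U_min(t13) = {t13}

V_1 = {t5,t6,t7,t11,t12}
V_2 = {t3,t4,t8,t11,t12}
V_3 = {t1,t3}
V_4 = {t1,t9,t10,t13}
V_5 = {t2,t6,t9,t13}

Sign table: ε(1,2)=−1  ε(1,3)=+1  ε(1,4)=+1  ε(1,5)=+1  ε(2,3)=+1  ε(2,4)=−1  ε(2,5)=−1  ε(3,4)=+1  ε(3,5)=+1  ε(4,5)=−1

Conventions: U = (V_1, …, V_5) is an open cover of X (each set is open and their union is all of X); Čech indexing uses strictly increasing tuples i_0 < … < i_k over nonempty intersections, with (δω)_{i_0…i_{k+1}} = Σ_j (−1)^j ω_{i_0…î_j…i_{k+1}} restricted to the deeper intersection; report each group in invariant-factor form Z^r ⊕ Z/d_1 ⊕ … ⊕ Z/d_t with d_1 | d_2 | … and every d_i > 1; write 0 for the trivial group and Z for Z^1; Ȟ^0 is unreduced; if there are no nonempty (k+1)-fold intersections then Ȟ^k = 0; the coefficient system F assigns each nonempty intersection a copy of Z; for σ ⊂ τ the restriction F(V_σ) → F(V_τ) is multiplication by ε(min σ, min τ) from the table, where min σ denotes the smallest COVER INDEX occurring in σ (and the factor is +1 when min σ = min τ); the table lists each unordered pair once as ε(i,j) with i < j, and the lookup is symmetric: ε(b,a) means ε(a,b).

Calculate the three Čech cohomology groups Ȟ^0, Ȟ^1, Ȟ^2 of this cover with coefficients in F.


nerve simplices:
  V12={t11,t12} V15={t6} V23={t3} V34={t1} V45={t9,t13}
C dims 5,5; δ0: rk 4, SNF 1^4
degree 0: 5−4−0 = 1 → Ȟ^0 ≅ Z
degree 1: 5−0−4 = 1 → Ȟ^1 ≅ Z
degree 2: 0−0−0 = 0 → Ȟ^2 ≅ 0

Ȟ^0 = Z, Ȟ^1 = Z, Ȟ^2 = 0


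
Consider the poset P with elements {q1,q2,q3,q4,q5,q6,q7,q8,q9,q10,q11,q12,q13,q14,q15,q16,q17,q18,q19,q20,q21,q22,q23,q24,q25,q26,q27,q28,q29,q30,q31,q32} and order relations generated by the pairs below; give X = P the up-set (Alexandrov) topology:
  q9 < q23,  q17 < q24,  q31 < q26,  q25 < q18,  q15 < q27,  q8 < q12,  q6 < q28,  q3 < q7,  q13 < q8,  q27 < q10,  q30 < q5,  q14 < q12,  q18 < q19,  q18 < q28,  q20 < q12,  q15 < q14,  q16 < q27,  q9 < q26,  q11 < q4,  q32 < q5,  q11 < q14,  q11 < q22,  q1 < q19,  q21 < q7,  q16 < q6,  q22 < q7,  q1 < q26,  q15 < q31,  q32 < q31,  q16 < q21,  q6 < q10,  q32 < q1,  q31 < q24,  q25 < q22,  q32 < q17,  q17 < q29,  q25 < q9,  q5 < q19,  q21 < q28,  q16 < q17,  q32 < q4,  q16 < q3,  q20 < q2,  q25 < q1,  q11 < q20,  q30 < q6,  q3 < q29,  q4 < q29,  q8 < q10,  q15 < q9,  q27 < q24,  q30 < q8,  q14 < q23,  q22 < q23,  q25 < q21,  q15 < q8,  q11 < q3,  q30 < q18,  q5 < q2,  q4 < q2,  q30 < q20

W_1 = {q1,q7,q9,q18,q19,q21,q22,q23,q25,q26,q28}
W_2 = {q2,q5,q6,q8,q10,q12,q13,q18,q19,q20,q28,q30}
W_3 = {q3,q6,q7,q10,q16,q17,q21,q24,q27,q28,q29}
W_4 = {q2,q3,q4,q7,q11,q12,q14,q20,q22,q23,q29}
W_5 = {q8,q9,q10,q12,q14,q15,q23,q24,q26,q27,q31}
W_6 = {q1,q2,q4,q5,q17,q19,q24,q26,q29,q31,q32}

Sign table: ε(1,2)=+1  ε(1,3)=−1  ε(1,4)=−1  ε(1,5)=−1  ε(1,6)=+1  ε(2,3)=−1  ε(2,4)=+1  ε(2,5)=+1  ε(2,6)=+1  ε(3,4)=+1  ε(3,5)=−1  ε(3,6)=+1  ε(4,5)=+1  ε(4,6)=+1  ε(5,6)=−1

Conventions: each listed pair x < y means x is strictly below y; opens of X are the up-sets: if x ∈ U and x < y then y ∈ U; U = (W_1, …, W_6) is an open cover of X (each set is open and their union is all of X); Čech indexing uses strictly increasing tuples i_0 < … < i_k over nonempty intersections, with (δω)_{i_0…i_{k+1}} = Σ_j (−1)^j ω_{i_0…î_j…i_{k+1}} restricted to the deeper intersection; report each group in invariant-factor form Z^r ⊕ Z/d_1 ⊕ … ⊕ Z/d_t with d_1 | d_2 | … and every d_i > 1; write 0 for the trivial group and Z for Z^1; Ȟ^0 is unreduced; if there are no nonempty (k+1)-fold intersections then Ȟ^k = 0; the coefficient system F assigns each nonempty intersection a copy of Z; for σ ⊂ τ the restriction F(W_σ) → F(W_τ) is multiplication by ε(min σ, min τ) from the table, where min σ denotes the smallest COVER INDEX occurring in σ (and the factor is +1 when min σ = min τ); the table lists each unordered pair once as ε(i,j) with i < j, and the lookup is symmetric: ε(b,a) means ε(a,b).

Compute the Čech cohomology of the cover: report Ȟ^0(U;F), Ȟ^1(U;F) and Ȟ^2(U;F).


Ȟ^0 = 0; Ȟ^1 = Z/2; Ȟ^2 = Z

nonempty overlaps:
  W12={q18,q19,q28} W13={q7,q21,q28} W14={q7,q22,q23} W15={q9,q23,q26} W16={q1,q19,q26} W23={q6,q10,q28} W24={q2,q12,q20} W25={q8,q10,q12} W26={q2,q5,q19} W34={q3,q7,q29} W35={q10,q24,q27} W36={q17,q24,q29} W45={q12,q14,q23} W46={q2,q4,q29} W56={q24,q26,q31}
  W123={q28} W126={q19} W134={q7} W145={q23} W156={q26} W235={q10} W245={q12} W246={q2} W346={q29} W356={q24}
C dims 6,15,10; δ0: rk 6, SNF 1^5·2; δ1: rk 9, SNF 1^9
degree 0: 6−6−0 = 0 → Ȟ^0 ≅ 0
degree 1: 15−9−6 = 0 plus torsion [2] → Ȟ^1 ≅ Z/2
degree 2: 10−0−9 = 1 → Ȟ^2 ≅ Z


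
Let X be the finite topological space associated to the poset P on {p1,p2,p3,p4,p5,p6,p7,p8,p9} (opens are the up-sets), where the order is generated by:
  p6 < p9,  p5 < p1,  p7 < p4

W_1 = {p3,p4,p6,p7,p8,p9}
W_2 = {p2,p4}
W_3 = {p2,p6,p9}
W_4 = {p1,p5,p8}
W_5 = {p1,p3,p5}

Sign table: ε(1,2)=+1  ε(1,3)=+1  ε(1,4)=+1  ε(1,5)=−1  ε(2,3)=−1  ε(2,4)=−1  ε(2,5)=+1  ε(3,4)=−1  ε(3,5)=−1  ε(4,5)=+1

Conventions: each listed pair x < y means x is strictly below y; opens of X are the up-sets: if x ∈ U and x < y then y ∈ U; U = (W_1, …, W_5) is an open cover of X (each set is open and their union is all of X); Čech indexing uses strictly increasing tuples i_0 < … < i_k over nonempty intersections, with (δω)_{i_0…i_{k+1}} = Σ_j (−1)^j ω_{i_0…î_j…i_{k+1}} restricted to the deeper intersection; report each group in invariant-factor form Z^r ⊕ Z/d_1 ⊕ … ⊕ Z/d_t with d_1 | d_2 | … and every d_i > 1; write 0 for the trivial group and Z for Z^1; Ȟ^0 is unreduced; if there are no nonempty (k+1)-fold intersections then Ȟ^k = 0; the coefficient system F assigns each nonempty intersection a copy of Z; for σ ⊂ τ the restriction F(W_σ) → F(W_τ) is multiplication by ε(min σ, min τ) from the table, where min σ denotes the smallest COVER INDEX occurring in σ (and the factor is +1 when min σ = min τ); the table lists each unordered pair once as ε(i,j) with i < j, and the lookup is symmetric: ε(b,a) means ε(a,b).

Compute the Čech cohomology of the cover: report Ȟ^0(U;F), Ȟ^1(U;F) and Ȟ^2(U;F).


nonempty overlaps:
  W12={p4} W13={p6,p9} W14={p8} W15={p3} W23={p2} W45={p1,p5}
C dims 5,6; δ0: rk 5, SNF 1^4·2
degree 0: 5−5−0 = 0 → Ȟ^0 ≅ 0
degree 1: 6−0−5 = 1 plus torsion [2] → Ȟ^1 ≅ Z ⊕ Z/2
degree 2: 0−0−0 = 0 → Ȟ^2 ≅ 0

Ȟ^0 = 0,  Ȟ^1 = Z ⊕ Z/2,  Ȟ^2 = 0


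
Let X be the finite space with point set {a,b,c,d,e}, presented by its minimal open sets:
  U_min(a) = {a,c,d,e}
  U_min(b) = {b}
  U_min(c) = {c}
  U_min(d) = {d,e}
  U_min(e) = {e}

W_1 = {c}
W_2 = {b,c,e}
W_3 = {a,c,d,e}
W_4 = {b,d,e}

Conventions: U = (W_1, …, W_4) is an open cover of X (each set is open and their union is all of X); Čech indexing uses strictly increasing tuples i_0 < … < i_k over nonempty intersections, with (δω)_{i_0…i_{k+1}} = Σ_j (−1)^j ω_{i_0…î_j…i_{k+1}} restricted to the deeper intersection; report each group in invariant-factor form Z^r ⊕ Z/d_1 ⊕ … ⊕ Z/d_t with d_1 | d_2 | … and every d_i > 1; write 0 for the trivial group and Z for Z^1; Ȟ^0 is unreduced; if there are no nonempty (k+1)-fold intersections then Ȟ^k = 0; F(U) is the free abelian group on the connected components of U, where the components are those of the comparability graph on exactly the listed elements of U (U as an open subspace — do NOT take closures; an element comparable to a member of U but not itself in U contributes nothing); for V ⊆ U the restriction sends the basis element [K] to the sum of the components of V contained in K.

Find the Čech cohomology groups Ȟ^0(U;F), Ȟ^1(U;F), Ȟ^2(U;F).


Ȟ^0 ≅ Z^2, Ȟ^1 ≅ 0 and Ȟ^2 ≅ 0

intersection data:
  W12={c} W13={c} W23={c,e} W24={b,e} W34={d,e}
  W123={c} W234={e}
components per intersection:
  W1: {c}
  W2: {b} {c} {e}
  W3: {a,c,d,e}
  W4: {b} {d,e}
  W12: {c}
  W13: {c}
  W23: {c} {e}
  W24: {b} {e}
  W34: {d,e}
  W123: {c}
  W234: {e}
C dims 7,7,2; δ0: rk 5, SNF 1^5; δ1: rk 2, SNF 1^2
Ȟ^0 = (7 − 5) − 0 = 2, so Ȟ^0 ≅ Z^2
Ȟ^1 = (7 − 2) − 5 = 0, so Ȟ^1 ≅ 0
Ȟ^2 = (2 − 0) − 2 = 0, so Ȟ^2 ≅ 0


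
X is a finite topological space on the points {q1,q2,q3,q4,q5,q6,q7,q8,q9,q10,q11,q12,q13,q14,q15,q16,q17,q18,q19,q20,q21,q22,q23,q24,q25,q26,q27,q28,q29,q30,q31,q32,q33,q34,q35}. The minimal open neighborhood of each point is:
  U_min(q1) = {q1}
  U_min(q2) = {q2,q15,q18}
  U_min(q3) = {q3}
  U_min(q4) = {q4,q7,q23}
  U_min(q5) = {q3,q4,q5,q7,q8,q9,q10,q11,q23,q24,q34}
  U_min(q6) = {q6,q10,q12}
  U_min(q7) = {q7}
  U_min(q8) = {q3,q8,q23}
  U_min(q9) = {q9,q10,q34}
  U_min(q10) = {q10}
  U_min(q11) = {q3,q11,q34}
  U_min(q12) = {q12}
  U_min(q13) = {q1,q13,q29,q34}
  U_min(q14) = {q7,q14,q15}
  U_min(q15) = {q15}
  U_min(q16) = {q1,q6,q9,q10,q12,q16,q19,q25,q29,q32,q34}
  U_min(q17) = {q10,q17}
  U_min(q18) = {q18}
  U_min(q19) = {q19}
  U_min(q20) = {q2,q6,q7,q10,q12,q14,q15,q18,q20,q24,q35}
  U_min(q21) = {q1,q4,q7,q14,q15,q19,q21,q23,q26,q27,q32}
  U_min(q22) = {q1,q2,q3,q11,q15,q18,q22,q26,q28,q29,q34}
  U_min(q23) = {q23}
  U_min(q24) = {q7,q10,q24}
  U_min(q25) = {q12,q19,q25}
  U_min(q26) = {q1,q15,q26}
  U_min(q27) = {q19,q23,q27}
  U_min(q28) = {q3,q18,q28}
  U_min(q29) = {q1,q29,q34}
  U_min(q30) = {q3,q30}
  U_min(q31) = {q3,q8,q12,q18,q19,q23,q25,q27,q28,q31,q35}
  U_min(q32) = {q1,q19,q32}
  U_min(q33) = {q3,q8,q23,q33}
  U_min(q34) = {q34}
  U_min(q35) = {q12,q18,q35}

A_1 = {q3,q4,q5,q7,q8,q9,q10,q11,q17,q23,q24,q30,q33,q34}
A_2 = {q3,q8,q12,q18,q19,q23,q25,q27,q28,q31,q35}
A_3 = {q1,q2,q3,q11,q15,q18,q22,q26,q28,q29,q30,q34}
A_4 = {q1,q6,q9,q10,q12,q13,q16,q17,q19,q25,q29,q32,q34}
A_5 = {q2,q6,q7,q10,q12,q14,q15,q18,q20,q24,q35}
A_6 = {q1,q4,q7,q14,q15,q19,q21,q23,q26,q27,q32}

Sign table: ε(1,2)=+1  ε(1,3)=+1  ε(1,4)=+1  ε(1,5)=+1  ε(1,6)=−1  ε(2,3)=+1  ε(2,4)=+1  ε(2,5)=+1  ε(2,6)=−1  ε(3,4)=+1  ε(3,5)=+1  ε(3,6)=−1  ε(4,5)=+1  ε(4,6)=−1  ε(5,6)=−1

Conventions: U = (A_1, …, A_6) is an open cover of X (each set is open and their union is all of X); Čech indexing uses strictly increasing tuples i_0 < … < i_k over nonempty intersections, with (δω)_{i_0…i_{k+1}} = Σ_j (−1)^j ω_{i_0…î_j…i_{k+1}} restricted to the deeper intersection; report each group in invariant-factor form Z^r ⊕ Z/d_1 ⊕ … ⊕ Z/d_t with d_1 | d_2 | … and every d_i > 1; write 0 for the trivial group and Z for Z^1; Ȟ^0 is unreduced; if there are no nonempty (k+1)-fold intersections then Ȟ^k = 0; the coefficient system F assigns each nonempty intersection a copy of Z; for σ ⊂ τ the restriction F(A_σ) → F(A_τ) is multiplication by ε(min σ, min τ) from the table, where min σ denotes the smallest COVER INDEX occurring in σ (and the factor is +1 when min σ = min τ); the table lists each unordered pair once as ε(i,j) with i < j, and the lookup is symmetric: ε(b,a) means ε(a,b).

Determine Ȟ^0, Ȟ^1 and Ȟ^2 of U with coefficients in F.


Ȟ^0 ≅ Z, Ȟ^1 ≅ 0, Ȟ^2 ≅ Z/2

nerve of the cover:
  A12={q3,q8,q23} A13={q3,q11,q30,q34} A14={q9,q10,q17,q34} A15={q7,q10,q24} A16={q4,q7,q23} A23={q3,q18,q28} A24={q12,q19,q25} A25={q12,q18,q35} A26={q19,q23,q27} A34={q1,q29,q34} A35={q2,q15,q18} A36={q1,q15,q26} A45={q6,q10,q12} A46={q1,q19,q32} A56={q7,q14,q15}
  A123={q3} A126={q23} A134={q34} A145={q10} A156={q7} A235={q18} A245={q12} A246={q19} A346={q1} A356={q15}
C dims 6,15,10; δ0: rk 5, SNF 1^5; δ1: rk 10, SNF 1^9·2
Ȟ^0 = (6 − 5) − 0 = 1, so Ȟ^0 ≅ Z
Ȟ^1 = (15 − 10) − 5 = 0, so Ȟ^1 ≅ 0
Ȟ^2 = (10 − 0) − 10 = 0 plus torsion [2], so Ȟ^2 ≅ Z/2
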